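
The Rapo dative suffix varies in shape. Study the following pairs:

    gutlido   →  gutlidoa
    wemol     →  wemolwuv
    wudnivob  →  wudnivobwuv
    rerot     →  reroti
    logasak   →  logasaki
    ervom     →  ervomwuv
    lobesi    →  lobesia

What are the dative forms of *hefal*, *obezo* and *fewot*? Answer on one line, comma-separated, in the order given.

The suffix is conditioned by the final sound: -i when the stem ends in a voiceless consonant (*rerot*, *logasak*); -wuv when the stem ends in a voiced consonant (*wemol*, *wudnivob*, *ervom*); -a when the stem ends in a vowel (*gutlido*, *lobesi*).
The final sound of *hefal* is /l/, which is a voiced consonant, so the suffix is -wuv, giving *hefalwuv*.
Since the final sound of *obezo* is /o/ (a vowel), it takes -a, giving *obezoa*.
Since the final sound of *fewot* is /t/ (a voiceless consonant), it takes -i, giving *fewoti*.

hefalwuv, obezoa, fewoti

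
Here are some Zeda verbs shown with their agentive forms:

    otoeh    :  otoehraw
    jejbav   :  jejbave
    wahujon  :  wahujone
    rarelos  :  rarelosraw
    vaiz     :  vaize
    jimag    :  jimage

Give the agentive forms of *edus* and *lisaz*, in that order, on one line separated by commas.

edusraw, lisaze

The alternation tracks the final consonant of the stem — -raw when the stem ends in a voiceless consonant (*otoeh*, *rarelos*); -e when the stem ends in a voiced consonant (*jejbav*, *wahujon*, *vaiz*, *jimag*).
*edus*: final consonant = /s/, voiceless → -raw → *edusraw*.
Since the final consonant of *lisaz* is /z/ (voiced), it takes -e, giving *lisaze*.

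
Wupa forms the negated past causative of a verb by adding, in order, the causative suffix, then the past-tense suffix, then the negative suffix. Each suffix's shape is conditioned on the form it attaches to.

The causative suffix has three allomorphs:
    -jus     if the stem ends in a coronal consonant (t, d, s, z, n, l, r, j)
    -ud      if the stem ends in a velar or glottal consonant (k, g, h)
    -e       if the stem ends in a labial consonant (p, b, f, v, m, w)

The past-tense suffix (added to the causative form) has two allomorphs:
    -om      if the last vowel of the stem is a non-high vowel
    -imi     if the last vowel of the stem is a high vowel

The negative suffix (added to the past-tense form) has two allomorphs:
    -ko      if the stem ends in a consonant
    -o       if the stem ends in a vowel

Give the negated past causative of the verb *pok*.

The final consonant of *pok* is /k/, which is velar/glottal, so the causative suffix is -ud, giving *pokud*.
The causative form *pokud* — last vowel /u/ (a high vowel) → -imi → *pokudimi*.
Since the final sound of the past-tense form *pokudimi* is /i/ (a vowel), it takes -o, giving *pokudimio*.

pokudimio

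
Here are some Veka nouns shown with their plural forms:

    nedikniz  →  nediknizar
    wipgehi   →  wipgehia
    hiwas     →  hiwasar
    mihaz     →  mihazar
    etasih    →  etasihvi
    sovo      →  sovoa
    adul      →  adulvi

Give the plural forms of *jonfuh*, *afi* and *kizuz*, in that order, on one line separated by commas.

jonfuhvi, afia, kizuzar

The pattern is sibilance of the final sound: -ar when the stem ends in a sibilant (*nedikniz*, *hiwas*, *mihaz*); -vi when the stem ends in a non-sibilant consonant (*etasih*, *adul*); -a when the stem ends in a vowel (*wipgehi*, *sovo*).
Since the final sound of *jonfuh* is /h/ (a non-sibilant consonant), it takes -vi, giving *jonfuhvi*.
*afi* — final sound /i/ (a vowel) → -a → *afia*.
The final sound of *kizuz* is /z/, which is a sibilant, so the suffix is -ar, giving *kizuzar*.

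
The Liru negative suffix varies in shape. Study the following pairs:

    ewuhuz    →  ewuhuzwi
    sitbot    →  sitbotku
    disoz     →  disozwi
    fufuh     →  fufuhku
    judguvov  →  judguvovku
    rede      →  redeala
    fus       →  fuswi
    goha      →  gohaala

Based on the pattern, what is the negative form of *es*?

eswi

The alternation tracks the final sound of the stem — -wi when the stem ends in a sibilant (*ewuhuz*, *disoz*, *fus*); -ku when the stem ends in a non-sibilant consonant (*sitbot*, *fufuh*, *judguvov*); -ala when the stem ends in a vowel (*rede*, *goha*).
*es* — final sound /s/ (a sibilant) → -wi → *eswi*.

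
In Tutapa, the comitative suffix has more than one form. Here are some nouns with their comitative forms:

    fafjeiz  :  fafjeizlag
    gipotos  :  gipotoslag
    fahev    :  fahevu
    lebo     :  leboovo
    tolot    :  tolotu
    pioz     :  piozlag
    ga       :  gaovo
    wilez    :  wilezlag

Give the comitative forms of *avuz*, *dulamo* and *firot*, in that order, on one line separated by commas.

avuzlag, dulamoovo, firotu

Looking at the final sound of each stem: -lag when the stem ends in a sibilant (*fafjeiz*, *gipotos*, *pioz*, *wilez*); -u when the stem ends in a non-sibilant consonant (*fahev*, *tolot*); -ovo when the stem ends in a vowel (*lebo*, *ga*).
Since the final sound of *avuz* is /z/ (a sibilant), it takes -lag, giving *avuzlag*.
Since the final sound of *dulamo* is /o/ (a vowel), it takes -ovo, giving *dulamoovo*.
Since the final sound of *firot* is /t/ (a non-sibilant consonant), it takes -u, giving *firotu*.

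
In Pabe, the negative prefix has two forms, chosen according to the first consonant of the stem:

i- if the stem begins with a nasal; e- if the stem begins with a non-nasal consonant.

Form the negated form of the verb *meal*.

imeal

*meal*: first consonant = /m/, a nasal → i- → *imeal*.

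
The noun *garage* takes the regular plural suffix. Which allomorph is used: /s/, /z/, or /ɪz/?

/ɪz/

The stem *garage* ends in a sibilant (/s, z, ʃ, ʒ, tʃ, dʒ/).
The plural suffix surfaces as /ɪz/ after sibilants, /s/ after other voiceless consonants, and /z/ after other voiced sounds.
So the plural -s on *garage* is pronounced /ɪz/.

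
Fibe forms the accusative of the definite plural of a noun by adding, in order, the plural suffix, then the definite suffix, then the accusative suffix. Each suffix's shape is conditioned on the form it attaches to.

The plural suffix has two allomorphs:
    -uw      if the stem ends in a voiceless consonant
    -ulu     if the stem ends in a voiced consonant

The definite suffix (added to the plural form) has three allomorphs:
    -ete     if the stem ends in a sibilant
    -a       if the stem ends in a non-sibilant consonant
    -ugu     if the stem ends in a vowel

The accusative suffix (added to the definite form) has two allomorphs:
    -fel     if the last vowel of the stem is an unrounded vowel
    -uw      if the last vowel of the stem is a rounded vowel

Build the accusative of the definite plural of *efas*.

efasuwafel

The final consonant of *efas* is /s/, which is voiceless, so the plural suffix is -uw, giving *efasuw*.
The final sound of the plural form *efasuw* is /w/, which is a non-sibilant consonant, so the definite suffix is -a, giving *efasuwa*.
The last vowel of the definite form *efasuwa* is /a/, which is an unrounded vowel, so the accusative suffix is -fel, giving *efasuwafel*.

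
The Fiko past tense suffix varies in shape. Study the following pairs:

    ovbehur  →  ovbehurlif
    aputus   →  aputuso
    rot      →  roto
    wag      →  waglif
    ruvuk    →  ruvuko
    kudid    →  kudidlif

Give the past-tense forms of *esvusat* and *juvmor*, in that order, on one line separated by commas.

esvusato, juvmorlif

The suffix is conditioned by the final consonant: -o when the stem ends in a voiceless consonant (*aputus*, *rot*, *ruvuk*); -lif when the stem ends in a voiced consonant (*ovbehur*, *wag*, *kudid*).
*esvusat*: final consonant = /t/, voiceless → -o → *esvusato*.
*juvmor*: final consonant = /r/, voiced → -lif → *juvmorlif*.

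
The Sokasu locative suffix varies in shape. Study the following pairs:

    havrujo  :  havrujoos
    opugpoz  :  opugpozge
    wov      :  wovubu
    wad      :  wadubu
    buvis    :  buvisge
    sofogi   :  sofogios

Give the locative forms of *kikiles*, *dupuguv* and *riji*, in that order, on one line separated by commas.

kikilesge, dupuguvubu, rijios

The alternation tracks the final sound of the stem — -ge when the stem ends in a sibilant (*opugpoz*, *buvis*); -ubu when the stem ends in a non-sibilant consonant (*wov*, *wad*); -os when the stem ends in a vowel (*havrujo*, *sofogi*).
*kikiles*: final sound = /s/, a sibilant → -ge → *kikilesge*.
*dupuguv*: final sound = /v/, a non-sibilant consonant → -ubu → *dupuguvubu*.
*riji* — final sound /i/ (a vowel) → -os → *rijios*.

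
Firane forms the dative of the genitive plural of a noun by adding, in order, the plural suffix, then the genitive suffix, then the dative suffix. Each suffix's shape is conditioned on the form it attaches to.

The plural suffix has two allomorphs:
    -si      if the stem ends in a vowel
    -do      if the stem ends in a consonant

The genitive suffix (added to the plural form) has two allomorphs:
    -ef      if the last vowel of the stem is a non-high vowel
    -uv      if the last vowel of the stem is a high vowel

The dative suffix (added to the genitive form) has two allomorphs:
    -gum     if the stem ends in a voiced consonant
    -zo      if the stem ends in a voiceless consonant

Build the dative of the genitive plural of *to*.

tosiuvgum

The final sound of *to* is /o/, which is a vowel, so the plural suffix is -si, giving *tosi*.
Since the last vowel of the plural form *tosi* is /i/ (a high vowel), it takes -uv, giving *tosiuv*.
The final consonant of the genitive form *tosiuv* is /v/, which is voiced, so the dative suffix is -gum, giving *tosiuvgum*.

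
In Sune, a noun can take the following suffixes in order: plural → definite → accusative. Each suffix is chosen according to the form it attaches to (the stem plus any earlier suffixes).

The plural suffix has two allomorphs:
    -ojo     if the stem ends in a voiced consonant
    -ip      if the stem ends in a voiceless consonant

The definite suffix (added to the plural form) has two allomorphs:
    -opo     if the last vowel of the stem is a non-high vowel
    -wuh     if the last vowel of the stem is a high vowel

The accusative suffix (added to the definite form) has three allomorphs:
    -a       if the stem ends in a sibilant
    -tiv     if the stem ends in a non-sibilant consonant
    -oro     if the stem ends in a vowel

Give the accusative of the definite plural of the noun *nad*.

*nad*: final consonant = /d/, voiced → -ojo → *nadojo*.
The plural form *nadojo* — last vowel /o/ (a non-high vowel) → -opo → *nadojoopo*.
The definite form *nadojoopo*: final sound = /o/, a vowel → -oro → *nadojoopooro*.

nadojoopooro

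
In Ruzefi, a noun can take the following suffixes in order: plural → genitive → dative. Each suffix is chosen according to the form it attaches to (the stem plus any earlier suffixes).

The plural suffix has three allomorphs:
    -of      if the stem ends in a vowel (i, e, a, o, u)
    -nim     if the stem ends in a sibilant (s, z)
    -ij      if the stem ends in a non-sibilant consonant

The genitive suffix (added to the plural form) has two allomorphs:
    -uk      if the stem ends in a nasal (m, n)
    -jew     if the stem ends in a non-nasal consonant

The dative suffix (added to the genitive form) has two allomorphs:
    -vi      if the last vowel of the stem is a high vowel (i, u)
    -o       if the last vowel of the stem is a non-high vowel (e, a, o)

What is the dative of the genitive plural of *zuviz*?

zuviznimukvi

*zuviz*: final sound = /z/, a sibilant → -nim → *zuviznim*.
The plural form *zuviznim*: final consonant = /m/, a nasal → -uk → *zuviznimuk*.
Since the last vowel of the genitive form *zuviznimuk* is /u/ (a high vowel), it takes -vi, giving *zuviznimukvi*.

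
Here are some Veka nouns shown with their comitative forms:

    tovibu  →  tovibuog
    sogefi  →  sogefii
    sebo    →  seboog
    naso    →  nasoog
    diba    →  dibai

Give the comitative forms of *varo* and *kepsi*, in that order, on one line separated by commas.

The suffix is conditioned by the last vowel: -og when the last vowel of the stem is a rounded vowel (*tovibu*, *sebo*, *naso*); -i when the last vowel of the stem is an unrounded vowel (*sogefi*, *diba*).
*varo* — last vowel /o/ (a rounded vowel) → -og → *varoog*.
*kepsi* — last vowel /i/ (an unrounded vowel) → -i → *kepsii*.

varoog, kepsii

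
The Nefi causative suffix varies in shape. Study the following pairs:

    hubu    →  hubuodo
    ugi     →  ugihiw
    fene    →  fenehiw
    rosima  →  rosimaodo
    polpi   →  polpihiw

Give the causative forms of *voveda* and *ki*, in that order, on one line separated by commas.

The alternation tracks the last vowel of the stem — -hiw when the last vowel of the stem is a front vowel (*ugi*, *fene*, *polpi*); -odo when the last vowel of the stem is a back vowel (*hubu*, *rosima*).
Since the last vowel of *voveda* is /a/ (a back vowel), it takes -odo, giving *vovedaodo*.
Since the last vowel of *ki* is /i/ (a front vowel), it takes -hiw, giving *kihiw*.

vovedaodo, kihiw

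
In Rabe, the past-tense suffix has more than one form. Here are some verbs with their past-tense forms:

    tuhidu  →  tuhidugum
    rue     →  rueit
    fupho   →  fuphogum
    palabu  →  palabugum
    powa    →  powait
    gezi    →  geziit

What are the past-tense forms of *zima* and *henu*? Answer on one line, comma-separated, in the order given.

The pattern is rounding harmony: -gum when the last vowel of the stem is a rounded vowel (*tuhidu*, *fupho*, *palabu*); -it when the last vowel of the stem is an unrounded vowel (*rue*, *powa*, *gezi*).
*zima* — last vowel /a/ (an unrounded vowel) → -it → *zimait*.
*henu* — last vowel /u/ (a rounded vowel) → -gum → *henugum*.

zimait, henugum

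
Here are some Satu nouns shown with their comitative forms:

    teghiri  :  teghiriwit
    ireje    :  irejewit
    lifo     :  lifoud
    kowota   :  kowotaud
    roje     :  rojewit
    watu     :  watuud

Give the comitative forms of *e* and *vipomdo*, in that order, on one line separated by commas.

The pattern is front/back vowel harmony: -wit when the last vowel of the stem is a front vowel (*teghiri*, *ireje*, *roje*); -ud when the last vowel of the stem is a back vowel (*lifo*, *kowota*, *watu*).
*e*: last vowel = /e/, a front vowel → -wit → *ewit*.
*vipomdo*: last vowel = /o/, a back vowel → -ud → *vipomdoud*.

ewit, vipomdoud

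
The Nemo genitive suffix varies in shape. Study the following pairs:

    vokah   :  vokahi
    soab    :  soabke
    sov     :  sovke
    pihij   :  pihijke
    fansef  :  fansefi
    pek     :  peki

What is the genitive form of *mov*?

Looking at the final consonant of each stem: -i when the stem ends in a voiceless consonant (*vokah*, *fansef*, *pek*); -ke when the stem ends in a voiced consonant (*soab*, *sov*, *pihij*).
*mov* — final consonant /v/ (voiced) → -ke → *movke*.

movke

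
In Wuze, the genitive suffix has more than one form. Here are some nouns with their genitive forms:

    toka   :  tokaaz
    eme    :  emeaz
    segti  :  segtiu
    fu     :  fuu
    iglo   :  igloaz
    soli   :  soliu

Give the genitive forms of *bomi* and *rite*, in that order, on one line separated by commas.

The suffix is conditioned by the last vowel: -u when the last vowel of the stem is a high vowel (*segti*, *fu*, *soli*); -az when the last vowel of the stem is a non-high vowel (*toka*, *eme*, *iglo*).
*bomi*: last vowel = /i/, a high vowel → -u → *bomiu*.
The last vowel of *rite* is /e/, which is a non-high vowel, so the suffix is -az, giving *riteaz*.

bomiu, riteaz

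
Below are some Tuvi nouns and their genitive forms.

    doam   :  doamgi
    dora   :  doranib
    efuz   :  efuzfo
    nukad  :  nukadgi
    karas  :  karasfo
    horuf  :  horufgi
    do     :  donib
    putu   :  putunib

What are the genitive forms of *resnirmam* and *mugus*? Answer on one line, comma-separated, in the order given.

Looking at the final sound of each stem: -fo when the stem ends in a sibilant (*efuz*, *karas*); -gi when the stem ends in a non-sibilant consonant (*doam*, *nukad*, *horuf*); -nib when the stem ends in a vowel (*dora*, *do*, *putu*).
*resnirmam* — final sound /m/ (a non-sibilant consonant) → -gi → *resnirmamgi*.
*mugus*: final sound = /s/, a sibilant → -fo → *mugusfo*.

resnirmamgi, mugusfo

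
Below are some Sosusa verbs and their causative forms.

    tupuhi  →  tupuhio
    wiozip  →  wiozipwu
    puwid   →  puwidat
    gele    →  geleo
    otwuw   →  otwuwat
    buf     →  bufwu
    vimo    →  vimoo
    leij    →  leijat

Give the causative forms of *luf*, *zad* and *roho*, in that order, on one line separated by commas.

The pattern is voicing of the final sound: -wu when the stem ends in a voiceless consonant (*wiozip*, *buf*); -at when the stem ends in a voiced consonant (*puwid*, *otwuw*, *leij*); -o when the stem ends in a vowel (*tupuhi*, *gele*, *vimo*).
*luf* — final sound /f/ (a voiceless consonant) → -wu → *lufwu*.
*zad* — final sound /d/ (a voiced consonant) → -at → *zadat*.
The final sound of *roho* is /o/, which is a vowel, so the suffix is -o, giving *rohoo*.

lufwu, zadat, rohoo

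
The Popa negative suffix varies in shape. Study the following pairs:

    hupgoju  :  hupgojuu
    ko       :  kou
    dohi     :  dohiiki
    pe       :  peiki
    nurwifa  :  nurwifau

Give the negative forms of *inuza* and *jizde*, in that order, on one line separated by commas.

inuzau, jizdeiki

The suffix is conditioned by the last vowel: -iki when the last vowel of the stem is a front vowel (*dohi*, *pe*); -u when the last vowel of the stem is a back vowel (*hupgoju*, *ko*, *nurwifa*).
*inuza*: last vowel = /a/, a back vowel → -u → *inuzau*.
*jizde*: last vowel = /e/, a front vowel → -iki → *jizdeiki*.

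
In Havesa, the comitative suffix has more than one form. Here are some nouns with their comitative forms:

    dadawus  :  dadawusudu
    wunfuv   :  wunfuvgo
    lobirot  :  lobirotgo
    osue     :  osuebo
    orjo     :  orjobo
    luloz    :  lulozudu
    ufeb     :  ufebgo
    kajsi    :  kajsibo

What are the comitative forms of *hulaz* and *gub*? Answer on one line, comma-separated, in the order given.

The pattern is sibilance of the final sound: -udu when the stem ends in a sibilant (*dadawus*, *luloz*); -go when the stem ends in a non-sibilant consonant (*wunfuv*, *lobirot*, *ufeb*); -bo when the stem ends in a vowel (*osue*, *orjo*, *kajsi*).
*hulaz* — final sound /z/ (a sibilant) → -udu → *hulazudu*.
*gub* — final sound /b/ (a non-sibilant consonant) → -go → *gubgo*.

hulazudu, gubgo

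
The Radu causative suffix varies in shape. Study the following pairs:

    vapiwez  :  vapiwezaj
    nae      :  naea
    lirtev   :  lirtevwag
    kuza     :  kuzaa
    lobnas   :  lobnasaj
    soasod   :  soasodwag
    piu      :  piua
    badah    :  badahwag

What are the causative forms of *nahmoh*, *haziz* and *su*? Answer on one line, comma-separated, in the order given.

nahmohwag, hazizaj, sua

Looking at the final sound of each stem: -aj when the stem ends in a sibilant (*vapiwez*, *lobnas*); -wag when the stem ends in a non-sibilant consonant (*lirtev*, *soasod*, *badah*); -a when the stem ends in a vowel (*nae*, *kuza*, *piu*).
Since the final sound of *nahmoh* is /h/ (a non-sibilant consonant), it takes -wag, giving *nahmohwag*.
The final sound of *haziz* is /z/, which is a sibilant, so the suffix is -aj, giving *hazizaj*.
The final sound of *su* is /u/, which is a vowel, so the suffix is -a, giving *sua*.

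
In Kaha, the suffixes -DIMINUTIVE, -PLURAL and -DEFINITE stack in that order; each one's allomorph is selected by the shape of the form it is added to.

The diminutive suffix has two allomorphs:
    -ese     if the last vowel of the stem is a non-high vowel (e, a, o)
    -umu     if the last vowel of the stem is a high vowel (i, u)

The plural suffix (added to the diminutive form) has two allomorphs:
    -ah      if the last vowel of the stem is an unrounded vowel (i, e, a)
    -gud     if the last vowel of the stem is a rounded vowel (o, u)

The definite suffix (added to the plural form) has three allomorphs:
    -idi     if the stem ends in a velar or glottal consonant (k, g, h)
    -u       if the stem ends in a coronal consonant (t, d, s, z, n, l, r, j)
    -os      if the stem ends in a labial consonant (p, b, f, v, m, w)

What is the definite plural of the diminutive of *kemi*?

kemiumugudu

The last vowel of *kemi* is /i/, which is a high vowel, so the diminutive suffix is -umu, giving *kemiumu*.
The diminutive form *kemiumu*: last vowel = /u/, a rounded vowel → -gud → *kemiumugud*.
Since the final consonant of the plural form *kemiumugud* is /d/ (coronal), it takes -u, giving *kemiumugudu*.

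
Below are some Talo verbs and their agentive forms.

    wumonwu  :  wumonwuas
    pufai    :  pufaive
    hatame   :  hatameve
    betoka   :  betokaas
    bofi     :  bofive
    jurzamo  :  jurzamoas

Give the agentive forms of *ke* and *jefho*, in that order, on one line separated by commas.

The pattern is front/back vowel harmony: -ve when the last vowel of the stem is a front vowel (*pufai*, *hatame*, *bofi*); -as when the last vowel of the stem is a back vowel (*wumonwu*, *betoka*, *jurzamo*).
*ke* — last vowel /e/ (a front vowel) → -ve → *keve*.
The last vowel of *jefho* is /o/, which is a back vowel, so the suffix is -as, giving *jefhoas*.

keve, jefhoas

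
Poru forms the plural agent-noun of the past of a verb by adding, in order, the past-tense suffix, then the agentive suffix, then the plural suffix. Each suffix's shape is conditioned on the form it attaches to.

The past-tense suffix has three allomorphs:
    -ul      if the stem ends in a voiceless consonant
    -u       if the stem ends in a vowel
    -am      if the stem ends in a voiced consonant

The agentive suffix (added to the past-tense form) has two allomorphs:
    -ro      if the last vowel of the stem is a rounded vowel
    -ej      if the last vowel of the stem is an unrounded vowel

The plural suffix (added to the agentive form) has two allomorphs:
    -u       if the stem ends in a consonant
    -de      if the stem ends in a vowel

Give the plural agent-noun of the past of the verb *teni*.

teniurode

The final sound of *teni* is /i/, which is a vowel, so the past-tense suffix is -u, giving *teniu*.
Since the last vowel of the past-tense form *teniu* is /u/ (a rounded vowel), it takes -ro, giving *teniuro*.
The final sound of the agentive form *teniuro* is /o/, which is a vowel, so the plural suffix is -de, giving *teniurode*.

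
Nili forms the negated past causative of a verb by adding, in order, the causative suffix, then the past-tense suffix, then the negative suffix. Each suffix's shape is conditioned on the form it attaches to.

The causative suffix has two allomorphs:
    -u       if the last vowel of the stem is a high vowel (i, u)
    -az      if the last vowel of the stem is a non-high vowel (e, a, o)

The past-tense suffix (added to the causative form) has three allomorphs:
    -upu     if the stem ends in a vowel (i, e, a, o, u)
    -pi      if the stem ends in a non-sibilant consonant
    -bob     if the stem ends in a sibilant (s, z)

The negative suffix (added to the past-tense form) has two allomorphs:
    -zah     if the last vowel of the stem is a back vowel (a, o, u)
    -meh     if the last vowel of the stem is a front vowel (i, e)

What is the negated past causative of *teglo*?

Since the last vowel of *teglo* is /o/ (a non-high vowel), it takes -az, giving *tegloaz*.
The causative form *tegloaz*: final sound = /z/, a sibilant → -bob → *tegloazbob*.
The past-tense form *tegloazbob*: last vowel = /o/, a back vowel → -zah → *tegloazbobzah*.

tegloazbobzah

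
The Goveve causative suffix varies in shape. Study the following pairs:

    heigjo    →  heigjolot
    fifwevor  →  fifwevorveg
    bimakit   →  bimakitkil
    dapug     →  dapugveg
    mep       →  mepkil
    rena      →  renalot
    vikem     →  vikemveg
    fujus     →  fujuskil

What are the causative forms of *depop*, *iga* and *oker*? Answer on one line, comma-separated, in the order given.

depopkil, igalot, okerveg

The suffix is conditioned by the final sound: -kil when the stem ends in a voiceless consonant (*bimakit*, *mep*, *fujus*); -veg when the stem ends in a voiced consonant (*fifwevor*, *dapug*, *vikem*); -lot when the stem ends in a vowel (*heigjo*, *rena*).
The final sound of *depop* is /p/, which is a voiceless consonant, so the suffix is -kil, giving *depopkil*.
Since the final sound of *iga* is /a/ (a vowel), it takes -lot, giving *igalot*.
*oker* — final sound /r/ (a voiced consonant) → -veg → *okerveg*.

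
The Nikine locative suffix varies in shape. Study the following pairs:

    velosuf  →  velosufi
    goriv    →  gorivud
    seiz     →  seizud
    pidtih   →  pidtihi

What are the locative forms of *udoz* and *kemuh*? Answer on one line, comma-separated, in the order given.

udozud, kemuhi

The suffix is conditioned by the final consonant: -i when the stem ends in a voiceless consonant (*velosuf*, *pidtih*); -ud when the stem ends in a voiced consonant (*goriv*, *seiz*).
Since the final consonant of *udoz* is /z/ (voiced), it takes -ud, giving *udozud*.
*kemuh*: final consonant = /h/, voiceless → -i → *kemuhi*.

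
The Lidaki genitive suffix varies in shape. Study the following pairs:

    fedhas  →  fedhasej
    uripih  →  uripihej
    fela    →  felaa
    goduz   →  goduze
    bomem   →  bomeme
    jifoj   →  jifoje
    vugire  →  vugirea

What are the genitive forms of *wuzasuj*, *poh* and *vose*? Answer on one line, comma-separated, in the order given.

wuzasuje, pohej, vosea

The pattern is voicing of the final sound: -ej when the stem ends in a voiceless consonant (*fedhas*, *uripih*); -e when the stem ends in a voiced consonant (*goduz*, *bomem*, *jifoj*); -a when the stem ends in a vowel (*fela*, *vugire*).
*wuzasuj*: final sound = /j/, a voiced consonant → -e → *wuzasuje*.
The final sound of *poh* is /h/, which is a voiceless consonant, so the suffix is -ej, giving *pohej*.
*vose* — final sound /e/ (a vowel) → -a → *vosea*.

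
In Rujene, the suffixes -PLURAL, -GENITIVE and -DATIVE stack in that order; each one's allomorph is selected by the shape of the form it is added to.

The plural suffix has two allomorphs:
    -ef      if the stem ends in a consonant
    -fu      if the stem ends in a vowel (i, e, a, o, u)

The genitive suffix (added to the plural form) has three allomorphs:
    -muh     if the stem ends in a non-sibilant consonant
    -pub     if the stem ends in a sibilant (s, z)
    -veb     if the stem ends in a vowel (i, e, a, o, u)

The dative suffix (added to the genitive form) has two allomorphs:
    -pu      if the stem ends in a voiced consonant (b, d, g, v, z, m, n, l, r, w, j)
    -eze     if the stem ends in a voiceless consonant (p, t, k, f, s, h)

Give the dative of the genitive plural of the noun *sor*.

sorefmuheze

The final sound of *sor* is /r/, which is a consonant, so the plural suffix is -ef, giving *soref*.
The plural form *soref*: final sound = /f/, a non-sibilant consonant → -muh → *sorefmuh*.
The genitive form *sorefmuh* — final consonant /h/ (voiceless) → -eze → *sorefmuheze*.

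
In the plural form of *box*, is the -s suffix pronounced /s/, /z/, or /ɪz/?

/ɪz/

The stem *box* ends in a sibilant (/s, z, ʃ, ʒ, tʃ, dʒ/).
The plural suffix surfaces as /ɪz/ after sibilants, /s/ after other voiceless consonants, and /z/ after other voiced sounds.
So the plural -s on *box* is pronounced /ɪz/.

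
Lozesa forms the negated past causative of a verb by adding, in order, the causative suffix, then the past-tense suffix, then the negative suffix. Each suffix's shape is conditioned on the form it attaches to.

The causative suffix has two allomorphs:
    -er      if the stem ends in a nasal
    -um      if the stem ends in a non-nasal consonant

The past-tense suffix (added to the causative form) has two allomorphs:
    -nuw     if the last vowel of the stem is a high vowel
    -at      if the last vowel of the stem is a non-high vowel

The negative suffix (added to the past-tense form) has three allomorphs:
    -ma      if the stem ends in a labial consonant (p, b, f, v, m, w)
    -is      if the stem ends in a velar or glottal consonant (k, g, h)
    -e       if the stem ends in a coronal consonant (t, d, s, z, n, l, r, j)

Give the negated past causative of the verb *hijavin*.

hijavinerate

*hijavin* — final consonant /n/ (a nasal) → -er → *hijaviner*.
The last vowel of the causative form *hijaviner* is /e/, which is a non-high vowel, so the past-tense suffix is -at, giving *hijavinerat*.
The past-tense form *hijavinerat*: final consonant = /t/, coronal → -e → *hijavinerate*.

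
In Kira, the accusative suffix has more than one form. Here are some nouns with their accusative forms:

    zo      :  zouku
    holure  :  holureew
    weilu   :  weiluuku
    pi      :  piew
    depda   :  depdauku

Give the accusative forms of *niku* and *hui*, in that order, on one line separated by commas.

The pattern is front/back vowel harmony: -ew when the last vowel of the stem is a front vowel (*holure*, *pi*); -uku when the last vowel of the stem is a back vowel (*zo*, *weilu*, *depda*).
Since the last vowel of *niku* is /u/ (a back vowel), it takes -uku, giving *nikuuku*.
The last vowel of *hui* is /i/, which is a front vowel, so the suffix is -ew, giving *huiew*.

nikuuku, huiew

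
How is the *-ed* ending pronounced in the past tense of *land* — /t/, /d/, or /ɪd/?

/ɪd/

The stem *land* ends in /t/ or /d/.
The -ed suffix is realized as /ɪd/ after /t, d/; as /t/ after other voiceless consonants; and as /d/ after other voiced sounds.
So -ed on *land* is pronounced /ɪd/.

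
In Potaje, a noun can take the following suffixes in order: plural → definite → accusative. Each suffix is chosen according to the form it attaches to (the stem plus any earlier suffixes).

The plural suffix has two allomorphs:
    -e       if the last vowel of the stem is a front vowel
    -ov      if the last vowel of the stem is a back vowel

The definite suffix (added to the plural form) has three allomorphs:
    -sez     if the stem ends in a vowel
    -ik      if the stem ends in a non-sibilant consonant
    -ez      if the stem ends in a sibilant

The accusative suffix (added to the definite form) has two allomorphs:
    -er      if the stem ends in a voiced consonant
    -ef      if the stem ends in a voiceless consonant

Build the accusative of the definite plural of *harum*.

Since the last vowel of *harum* is /u/ (a back vowel), it takes -ov, giving *harumov*.
The final sound of the plural form *harumov* is /v/, which is a non-sibilant consonant, so the definite suffix is -ik, giving *harumovik*.
Since the final consonant of the definite form *harumovik* is /k/ (voiceless), it takes -ef, giving *harumovikef*.

harumovikef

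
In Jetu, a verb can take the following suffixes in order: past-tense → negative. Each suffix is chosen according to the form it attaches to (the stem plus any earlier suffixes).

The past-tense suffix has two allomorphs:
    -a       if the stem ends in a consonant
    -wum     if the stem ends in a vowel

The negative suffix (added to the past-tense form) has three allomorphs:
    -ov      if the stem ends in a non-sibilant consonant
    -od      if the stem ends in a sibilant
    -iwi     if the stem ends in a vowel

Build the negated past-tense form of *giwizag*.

giwizagaiwi

The final sound of *giwizag* is /g/, which is a consonant, so the past-tense suffix is -a, giving *giwizaga*.
The final sound of the past-tense form *giwizaga* is /a/, which is a vowel, so the negative suffix is -iwi, giving *giwizagaiwi*.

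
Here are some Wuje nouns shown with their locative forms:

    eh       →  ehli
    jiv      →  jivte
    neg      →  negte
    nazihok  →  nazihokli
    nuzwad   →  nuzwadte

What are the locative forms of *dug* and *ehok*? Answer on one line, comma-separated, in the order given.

The suffix is conditioned by the final consonant: -li when the stem ends in a voiceless consonant (*eh*, *nazihok*); -te when the stem ends in a voiced consonant (*jiv*, *neg*, *nuzwad*).
*dug*: final consonant = /g/, voiced → -te → *dugte*.
*ehok* — final consonant /k/ (voiceless) → -li → *ehokli*.

dugte, ehokli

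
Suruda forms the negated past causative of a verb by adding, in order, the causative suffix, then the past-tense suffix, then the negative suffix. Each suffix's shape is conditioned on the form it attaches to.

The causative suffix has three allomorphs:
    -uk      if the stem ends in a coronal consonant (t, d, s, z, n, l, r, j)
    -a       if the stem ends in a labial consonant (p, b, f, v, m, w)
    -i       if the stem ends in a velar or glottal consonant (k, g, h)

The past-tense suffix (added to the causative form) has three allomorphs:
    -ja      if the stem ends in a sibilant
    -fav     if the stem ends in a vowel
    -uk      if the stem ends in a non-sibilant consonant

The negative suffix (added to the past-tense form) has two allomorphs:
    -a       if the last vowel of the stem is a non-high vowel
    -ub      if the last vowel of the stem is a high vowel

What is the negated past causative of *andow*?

andowafava

*andow*: final consonant = /w/, labial → -a → *andowa*.
The causative form *andowa* — final sound /a/ (a vowel) → -fav → *andowafav*.
The last vowel of the past-tense form *andowafav* is /a/, which is a non-high vowel, so the negative suffix is -a, giving *andowafava*.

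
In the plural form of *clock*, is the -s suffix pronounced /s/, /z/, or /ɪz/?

The stem *clock* ends in a voiceless non-sibilant consonant.
The plural suffix surfaces as /ɪz/ after sibilants, /s/ after other voiceless consonants, and /z/ after other voiced sounds.
So the plural -s on *clock* is pronounced /s/.

/s/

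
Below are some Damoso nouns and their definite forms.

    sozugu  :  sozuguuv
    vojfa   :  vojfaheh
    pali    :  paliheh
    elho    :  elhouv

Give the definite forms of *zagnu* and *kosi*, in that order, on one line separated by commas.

Looking at the last vowel of each stem: -uv when the last vowel of the stem is a rounded vowel (*sozugu*, *elho*); -heh when the last vowel of the stem is an unrounded vowel (*vojfa*, *pali*).
Since the last vowel of *zagnu* is /u/ (a rounded vowel), it takes -uv, giving *zagnuuv*.
The last vowel of *kosi* is /i/, which is an unrounded vowel, so the suffix is -heh, giving *kosiheh*.

zagnuuv, kosiheh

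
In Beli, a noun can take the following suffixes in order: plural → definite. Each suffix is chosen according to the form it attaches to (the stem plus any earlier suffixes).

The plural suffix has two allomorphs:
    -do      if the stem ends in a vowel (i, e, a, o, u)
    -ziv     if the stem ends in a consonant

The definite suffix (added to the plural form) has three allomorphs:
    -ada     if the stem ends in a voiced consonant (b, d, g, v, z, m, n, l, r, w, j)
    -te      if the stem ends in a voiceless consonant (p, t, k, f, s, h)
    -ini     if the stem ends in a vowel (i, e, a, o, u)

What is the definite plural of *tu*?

Since the final sound of *tu* is /u/ (a vowel), it takes -do, giving *tudo*.
The plural form *tudo*: final sound = /o/, a vowel → -ini → *tudoini*.

tudoini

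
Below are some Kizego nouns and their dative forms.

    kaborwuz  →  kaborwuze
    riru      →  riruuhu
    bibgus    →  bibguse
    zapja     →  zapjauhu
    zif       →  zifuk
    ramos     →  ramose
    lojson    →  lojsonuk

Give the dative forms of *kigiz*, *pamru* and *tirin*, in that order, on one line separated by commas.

kigize, pamruuhu, tirinuk

The alternation tracks the final sound of the stem — -e when the stem ends in a sibilant (*kaborwuz*, *bibgus*, *ramos*); -uk when the stem ends in a non-sibilant consonant (*zif*, *lojson*); -uhu when the stem ends in a vowel (*riru*, *zapja*).
Since the final sound of *kigiz* is /z/ (a sibilant), it takes -e, giving *kigize*.
*pamru*: final sound = /u/, a vowel → -uhu → *pamruuhu*.
*tirin* — final sound /n/ (a non-sibilant consonant) → -uk → *tirinuk*.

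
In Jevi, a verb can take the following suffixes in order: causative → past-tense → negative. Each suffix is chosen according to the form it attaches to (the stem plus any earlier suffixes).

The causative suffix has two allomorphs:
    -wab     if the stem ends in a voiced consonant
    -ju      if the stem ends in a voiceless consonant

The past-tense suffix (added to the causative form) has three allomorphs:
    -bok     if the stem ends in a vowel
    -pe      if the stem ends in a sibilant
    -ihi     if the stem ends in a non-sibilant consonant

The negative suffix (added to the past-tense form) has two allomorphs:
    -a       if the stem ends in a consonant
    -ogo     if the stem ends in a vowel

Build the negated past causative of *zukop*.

*zukop*: final consonant = /p/, voiceless → -ju → *zukopju*.
The causative form *zukopju* — final sound /u/ (a vowel) → -bok → *zukopjubok*.
The past-tense form *zukopjubok*: final sound = /k/, a consonant → -a → *zukopjuboka*.

zukopjuboka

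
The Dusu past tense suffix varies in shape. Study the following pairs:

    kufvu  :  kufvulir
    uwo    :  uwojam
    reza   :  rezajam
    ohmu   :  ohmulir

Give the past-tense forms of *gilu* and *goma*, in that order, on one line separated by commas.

gilulir, gomajam

The alternation tracks the last vowel of the stem — -lir when the last vowel of the stem is a high vowel (*kufvu*, *ohmu*); -jam when the last vowel of the stem is a non-high vowel (*uwo*, *reza*).
Since the last vowel of *gilu* is /u/ (a high vowel), it takes -lir, giving *gilulir*.
The last vowel of *goma* is /a/, which is a non-high vowel, so the suffix is -jam, giving *gomajam*.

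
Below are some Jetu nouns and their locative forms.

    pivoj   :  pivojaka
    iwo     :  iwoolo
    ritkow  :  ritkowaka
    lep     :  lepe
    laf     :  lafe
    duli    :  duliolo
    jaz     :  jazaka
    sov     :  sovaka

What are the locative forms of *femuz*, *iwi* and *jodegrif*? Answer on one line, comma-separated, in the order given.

femuzaka, iwiolo, jodegrife

The suffix is conditioned by the final sound: -e when the stem ends in a voiceless consonant (*lep*, *laf*); -aka when the stem ends in a voiced consonant (*pivoj*, *ritkow*, *jaz*, *sov*); -olo when the stem ends in a vowel (*iwo*, *duli*).
The final sound of *femuz* is /z/, which is a voiced consonant, so the suffix is -aka, giving *femuzaka*.
The final sound of *iwi* is /i/, which is a vowel, so the suffix is -olo, giving *iwiolo*.
*jodegrif*: final sound = /f/, a voiceless consonant → -e → *jodegrife*.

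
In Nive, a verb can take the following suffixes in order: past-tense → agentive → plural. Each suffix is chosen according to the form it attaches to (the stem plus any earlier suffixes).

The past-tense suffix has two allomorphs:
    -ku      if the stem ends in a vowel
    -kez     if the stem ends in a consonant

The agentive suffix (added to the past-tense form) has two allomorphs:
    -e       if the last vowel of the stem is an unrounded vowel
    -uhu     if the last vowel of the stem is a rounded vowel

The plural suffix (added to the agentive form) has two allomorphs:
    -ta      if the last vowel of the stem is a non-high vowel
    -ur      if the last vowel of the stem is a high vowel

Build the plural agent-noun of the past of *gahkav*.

gahkavkezeta

The final sound of *gahkav* is /v/, which is a consonant, so the past-tense suffix is -kez, giving *gahkavkez*.
The last vowel of the past-tense form *gahkavkez* is /e/, which is an unrounded vowel, so the agentive suffix is -e, giving *gahkavkeze*.
The agentive form *gahkavkeze*: last vowel = /e/, a non-high vowel → -ta → *gahkavkezeta*.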